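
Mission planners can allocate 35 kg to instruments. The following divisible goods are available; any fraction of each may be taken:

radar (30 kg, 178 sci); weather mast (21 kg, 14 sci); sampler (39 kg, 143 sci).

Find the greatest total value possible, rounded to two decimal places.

Take in order of value per unit:
- radar (178/30 per unit): all 30 → value 178, running total 178.00
- sampler (143/39 per unit): 5 of 39 → value 5×143/39 = 18.3333, running total 196.33
Total 196.33.

196.33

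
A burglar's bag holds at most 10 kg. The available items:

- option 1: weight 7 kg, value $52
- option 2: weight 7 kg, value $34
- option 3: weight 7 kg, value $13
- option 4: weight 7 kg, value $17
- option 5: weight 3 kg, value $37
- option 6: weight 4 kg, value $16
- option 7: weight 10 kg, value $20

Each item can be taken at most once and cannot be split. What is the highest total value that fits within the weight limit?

Check high-value combinations within 10 kg:
- option 1+option 5: weight 7+3=10, value 52+37=89
- option 2+option 5: weight 7+3=10, value 34+37=71
- option 4+option 5: weight 7+3=10, value 17+37=54
- option 5+option 6: weight 3+4=7, value 37+16=53
- option 1: weight 7, value 52
Best: $89.

$89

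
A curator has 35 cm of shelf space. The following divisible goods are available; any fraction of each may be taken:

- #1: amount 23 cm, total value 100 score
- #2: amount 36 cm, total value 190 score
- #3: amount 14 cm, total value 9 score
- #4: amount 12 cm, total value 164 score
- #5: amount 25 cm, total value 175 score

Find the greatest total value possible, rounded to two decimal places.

325.00

Take in order of value per unit:
- #4 (164/12 per unit): all 12 → value 164, running total 164.00
- #5 (175/25 per unit): 23 of 25 → value 23×175/25 = 161.0000, running total 325.00
Total 325.00.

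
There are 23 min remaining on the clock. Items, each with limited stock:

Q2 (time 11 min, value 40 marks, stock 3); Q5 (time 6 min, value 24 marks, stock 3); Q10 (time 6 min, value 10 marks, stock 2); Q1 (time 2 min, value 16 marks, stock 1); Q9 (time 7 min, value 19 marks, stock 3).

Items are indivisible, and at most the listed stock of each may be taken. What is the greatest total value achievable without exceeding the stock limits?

88 marks

Top feasible selections:
- 3×Q5 + 1×Q1: time 20, value 88
- 1×Q2 + 2×Q5: time 23, value 88
- 2×Q5 + 1×Q1 + 1×Q9: time 21, value 83
Best: 88 marks.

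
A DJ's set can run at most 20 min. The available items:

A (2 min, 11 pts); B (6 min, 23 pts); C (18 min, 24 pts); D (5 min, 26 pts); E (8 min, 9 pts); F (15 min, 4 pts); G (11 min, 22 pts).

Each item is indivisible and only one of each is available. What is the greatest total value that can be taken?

60 pts

Check high-value combinations within 20 min:
- A+B+D: duration 2+6+5=13, value 11+23+26=60
- A+D+G: duration 2+5+11=18, value 11+26+22=59
- B+D+E: duration 6+5+8=19, value 23+26+9=58
- A+B+G: duration 2+6+11=19, value 11+23+22=56
Best: 60 pts.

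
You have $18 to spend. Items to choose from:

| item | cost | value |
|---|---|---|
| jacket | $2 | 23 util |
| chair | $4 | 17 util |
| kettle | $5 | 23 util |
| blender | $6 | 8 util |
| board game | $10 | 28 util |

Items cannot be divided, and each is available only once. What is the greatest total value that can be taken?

74 util

Check high-value combinations within $18:
- jacket+kettle+board game: cost 2+5+10=17, value 23+23+28=74
- jacket+chair+kettle+blender: cost 2+4+5+6=17, value 23+17+23+8=71
- jacket+chair+board game: cost 2+4+10=16, value 23+17+28=68
- jacket+chair+kettle: cost 2+4+5=11, value 23+17+23=63
Best: 74 util.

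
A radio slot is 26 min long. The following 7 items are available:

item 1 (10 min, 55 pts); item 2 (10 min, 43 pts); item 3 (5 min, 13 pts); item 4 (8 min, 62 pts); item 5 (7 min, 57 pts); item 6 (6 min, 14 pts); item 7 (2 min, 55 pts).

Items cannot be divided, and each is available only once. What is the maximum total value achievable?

188 pts

This is a 0/1 knapsack; check combinations near the capacity.
- item 4+item 5+item 6+item 7: duration 8+7+6+2=23, value 62+57+14+55=188
- item 3+item 4+item 5+item 7: duration 5+8+7+2=22, value 13+62+57+55=187
- item 1+item 4+item 6+item 7: duration 10+8+6+2=26, value 55+62+14+55=186
- item 1+item 3+item 4+item 7: duration 10+5+8+2=25, value 55+13+62+55=185
Best: 188 pts.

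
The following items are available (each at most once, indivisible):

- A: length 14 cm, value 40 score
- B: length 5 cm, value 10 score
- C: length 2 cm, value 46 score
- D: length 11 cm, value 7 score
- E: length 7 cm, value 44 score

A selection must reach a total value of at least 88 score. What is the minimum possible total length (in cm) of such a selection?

9

Subsets with value ≥ 88, sorted by total length:
- C+E: length 9, value 90
- B+C+E: length 14, value 100
- C+D+E: length 20, value 97
- A+B+C: length 21, value 96
Minimum length: 9 cm.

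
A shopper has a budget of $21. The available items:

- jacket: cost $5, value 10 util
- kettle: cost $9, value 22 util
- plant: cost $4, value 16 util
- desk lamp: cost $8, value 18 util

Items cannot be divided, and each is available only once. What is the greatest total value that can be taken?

Check high-value combinations within $21:
- kettle+plant+desk lamp: cost 9+4+8=21, value 22+16+18=56
- jacket+kettle+plant: cost 5+9+4=18, value 10+22+16=48
- jacket+plant+desk lamp: cost 5+4+8=17, value 10+16+18=44
Best: 56 util.

56 util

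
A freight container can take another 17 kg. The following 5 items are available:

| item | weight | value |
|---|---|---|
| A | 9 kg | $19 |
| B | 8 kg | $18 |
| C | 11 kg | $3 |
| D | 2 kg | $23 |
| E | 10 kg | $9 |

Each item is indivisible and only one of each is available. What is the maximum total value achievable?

$42

Check high-value combinations within 17 kg:
- A+D: weight 9+2=11, value 19+23=42
- B+D: weight 8+2=10, value 18+23=41
- A+B: weight 9+8=17, value 19+18=37
- D+E: weight 2+10=12, value 23+9=32
- C+D: weight 11+2=13, value 3+23=26
Best: $42.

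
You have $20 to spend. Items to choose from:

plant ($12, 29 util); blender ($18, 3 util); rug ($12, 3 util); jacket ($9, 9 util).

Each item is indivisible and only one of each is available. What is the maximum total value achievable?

Check high-value combinations within $20:
- plant: cost 12, value 29
- jacket: cost 9, value 9
- rug: cost 12, value 3
- blender: cost 18, value 3
Best: 29 util.

29 util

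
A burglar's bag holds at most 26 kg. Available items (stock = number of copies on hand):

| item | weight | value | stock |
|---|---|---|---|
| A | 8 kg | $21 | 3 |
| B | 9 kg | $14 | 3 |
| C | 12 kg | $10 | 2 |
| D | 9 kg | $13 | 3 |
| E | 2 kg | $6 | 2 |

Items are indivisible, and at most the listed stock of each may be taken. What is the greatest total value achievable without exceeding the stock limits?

Best selections within weight 26 and stock limits:
- 3×A + 1×E: weight 26, value 69
- 3×A: weight 24, value 63
- 2×A + 1×B: weight 25, value 56
- 2×A + 1×D: weight 25, value 55
Best: $69.

$69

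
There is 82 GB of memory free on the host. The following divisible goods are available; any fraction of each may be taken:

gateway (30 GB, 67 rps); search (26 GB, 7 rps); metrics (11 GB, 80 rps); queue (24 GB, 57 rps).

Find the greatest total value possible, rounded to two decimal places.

Take in order of value per unit:
- metrics (80/11 per unit): all 11 → value 80, running total 80.00
- queue (57/24 per unit): all 24 → value 57, running total 137.00
- gateway (67/30 per unit): all 30 → value 67, running total 204.00
- search (7/26 per unit): 17 of 26 → value 17×7/26 = 4.5769, running total 208.58
Total 208.58.

208.58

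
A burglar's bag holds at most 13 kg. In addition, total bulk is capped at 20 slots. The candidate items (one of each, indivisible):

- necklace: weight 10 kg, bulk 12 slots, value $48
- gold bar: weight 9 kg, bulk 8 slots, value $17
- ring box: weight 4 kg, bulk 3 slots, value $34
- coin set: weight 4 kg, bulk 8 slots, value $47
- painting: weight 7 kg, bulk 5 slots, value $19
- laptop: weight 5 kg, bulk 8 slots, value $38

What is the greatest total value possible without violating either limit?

$119

Feasible sets respecting both limits:
- ring box+coin set+laptop: weight 13, bulk 19, value 119
- coin set+laptop: weight 9, bulk 16, value 85
- ring box+coin set: weight 8, bulk 11, value 81
Best: $119.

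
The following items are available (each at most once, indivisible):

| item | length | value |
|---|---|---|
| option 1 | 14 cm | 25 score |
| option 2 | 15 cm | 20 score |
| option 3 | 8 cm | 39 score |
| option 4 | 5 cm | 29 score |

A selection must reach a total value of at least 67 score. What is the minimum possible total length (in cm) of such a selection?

Subsets with value ≥ 67, sorted by total length:
- option 3+option 4: length 13, value 68
- option 1+option 3+option 4: length 27, value 93
Minimum length: 13 cm.

13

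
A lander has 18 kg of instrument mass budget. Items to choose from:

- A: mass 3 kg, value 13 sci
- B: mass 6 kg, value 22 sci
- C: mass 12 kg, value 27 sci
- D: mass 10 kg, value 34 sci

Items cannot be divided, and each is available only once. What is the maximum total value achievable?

This is a 0/1 knapsack; check combinations near the capacity.
- B+D: mass 6+10=16, value 22+34=56
- B+C: mass 6+12=18, value 22+27=49
- A+D: mass 3+10=13, value 13+34=47
- A+C: mass 3+12=15, value 13+27=40
- A+B: mass 3+6=9, value 13+22=35
Best: 56 sci.

56 sci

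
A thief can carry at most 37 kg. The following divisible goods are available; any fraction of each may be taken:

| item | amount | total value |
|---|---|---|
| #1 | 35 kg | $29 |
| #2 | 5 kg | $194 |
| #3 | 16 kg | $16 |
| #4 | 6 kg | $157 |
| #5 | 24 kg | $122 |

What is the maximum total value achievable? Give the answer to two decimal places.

475.00

Take in order of value per unit:
- #2 (194/5 per unit): all 5 → value 194, running total 194.00
- #4 (157/6 per unit): all 6 → value 157, running total 351.00
- #5 (122/24 per unit): all 24 → value 122, running total 473.00
- #3 (16/16 per unit): 2 of 16 → value 2×16/16 = 2.0000, running total 475.00
Total 475.00.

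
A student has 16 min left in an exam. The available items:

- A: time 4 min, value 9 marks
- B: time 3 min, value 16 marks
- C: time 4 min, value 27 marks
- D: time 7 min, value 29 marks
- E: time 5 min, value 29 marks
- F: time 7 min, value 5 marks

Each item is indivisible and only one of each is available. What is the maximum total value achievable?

This is a 0/1 knapsack; check combinations near the capacity.
- C+D+E: time 4+7+5=16, value 27+29+29=85
- A+B+C+E: time 4+3+4+5=16, value 9+16+27+29=81
- B+D+E: time 3+7+5=15, value 16+29+29=74
- B+C+E: time 3+4+5=12, value 16+27+29=72
Best: 85 marks.

85 marks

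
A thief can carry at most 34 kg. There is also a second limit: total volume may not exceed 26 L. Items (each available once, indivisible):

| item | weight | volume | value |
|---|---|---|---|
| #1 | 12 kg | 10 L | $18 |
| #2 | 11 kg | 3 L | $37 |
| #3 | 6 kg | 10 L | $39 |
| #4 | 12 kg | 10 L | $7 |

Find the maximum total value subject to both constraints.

Feasible sets respecting both limits:
- #1+#2+#3: weight 29, volume 23, value 94
- #2+#3+#4: weight 29, volume 23, value 83
- #2+#3: weight 17, volume 13, value 76
- #1+#3: weight 18, volume 20, value 57
Best: $94.

$94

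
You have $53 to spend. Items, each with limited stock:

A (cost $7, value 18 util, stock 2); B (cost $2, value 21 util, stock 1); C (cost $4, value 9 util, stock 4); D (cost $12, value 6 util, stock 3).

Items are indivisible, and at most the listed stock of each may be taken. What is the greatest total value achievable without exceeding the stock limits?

99 util

Top feasible selections:
- 2×A + 1×B + 4×C + 1×D: cost 44, value 99
- 2×A + 1×B + 3×C + 2×D: cost 52, value 96
- 2×A + 1×B + 4×C: cost 32, value 93
- 2×A + 1×B + 3×C + 1×D: cost 40, value 90
Best: 99 util.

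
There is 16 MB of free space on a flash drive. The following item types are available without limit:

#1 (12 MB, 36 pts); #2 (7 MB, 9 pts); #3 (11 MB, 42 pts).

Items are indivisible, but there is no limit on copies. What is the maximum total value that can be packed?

42 pts

Best value-per-unit is #3 at 42/11, and filling with it alone uses size 1×11=11. No mix of the others beats 1×42 = 42.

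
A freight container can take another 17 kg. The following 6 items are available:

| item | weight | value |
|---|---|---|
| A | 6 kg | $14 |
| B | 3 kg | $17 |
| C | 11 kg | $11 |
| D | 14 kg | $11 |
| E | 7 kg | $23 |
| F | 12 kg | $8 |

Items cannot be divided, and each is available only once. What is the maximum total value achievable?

$54

Check high-value combinations within 17 kg:
- A+B+E: weight 6+3+7=16, value 14+17+23=54
- B+E: weight 3+7=10, value 17+23=40
- A+E: weight 6+7=13, value 14+23=37
- A+B: weight 6+3=9, value 14+17=31
Best: $54.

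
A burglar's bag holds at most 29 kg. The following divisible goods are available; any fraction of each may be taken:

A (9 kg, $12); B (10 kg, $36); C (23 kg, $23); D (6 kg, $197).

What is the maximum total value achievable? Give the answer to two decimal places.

Take in order of value per unit:
- D (197/6 per unit): all 6 → value 197, running total 197.00
- B (36/10 per unit): all 10 → value 36, running total 233.00
- A (12/9 per unit): all 9 → value 12, running total 245.00
- C (23/23 per unit): 4 of 23 → value 4×23/23 = 4.0000, running total 249.00
Total 249.00.

249.00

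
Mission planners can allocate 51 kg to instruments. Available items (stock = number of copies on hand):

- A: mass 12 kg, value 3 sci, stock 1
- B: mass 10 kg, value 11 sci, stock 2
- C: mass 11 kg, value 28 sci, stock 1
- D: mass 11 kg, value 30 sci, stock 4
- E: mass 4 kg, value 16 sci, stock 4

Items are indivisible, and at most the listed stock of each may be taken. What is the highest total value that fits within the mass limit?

154 sci

Top feasible selections:
- 3×D + 4×E: mass 49, value 154
- 1×C + 2×D + 4×E: mass 49, value 152
- 3×D + 3×E: mass 45, value 138
- 1×C + 2×D + 3×E: mass 45, value 136
Best: 154 sci.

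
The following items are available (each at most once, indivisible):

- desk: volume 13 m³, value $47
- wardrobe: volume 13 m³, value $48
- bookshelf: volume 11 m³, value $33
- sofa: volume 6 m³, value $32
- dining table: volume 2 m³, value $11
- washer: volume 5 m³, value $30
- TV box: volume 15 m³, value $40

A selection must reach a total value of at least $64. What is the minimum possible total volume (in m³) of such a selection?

Subsets with value ≥ 64, sorted by total volume:
- sofa+dining table+washer: volume 13, value 73
- bookshelf+sofa: volume 17, value 65
Minimum volume: 13 m³.

13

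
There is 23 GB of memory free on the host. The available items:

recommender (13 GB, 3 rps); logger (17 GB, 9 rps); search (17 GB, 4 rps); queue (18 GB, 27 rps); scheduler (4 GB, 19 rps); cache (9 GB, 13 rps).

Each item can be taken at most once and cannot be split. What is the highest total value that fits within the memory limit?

46 rps

Check high-value combinations within 23 GB:
- queue+scheduler: memory 18+4=22, value 27+19=46
- scheduler+cache: memory 4+9=13, value 19+13=32
- logger+scheduler: memory 17+4=21, value 9+19=28
- queue: memory 18, value 27
Best: 46 rps.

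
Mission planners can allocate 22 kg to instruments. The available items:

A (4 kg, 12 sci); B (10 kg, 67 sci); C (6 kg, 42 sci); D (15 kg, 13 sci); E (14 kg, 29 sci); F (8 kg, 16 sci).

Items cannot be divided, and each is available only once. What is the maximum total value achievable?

This is a 0/1 knapsack; check combinations near the capacity.
- A+B+C: mass 4+10+6=20, value 12+67+42=121
- B+C: mass 10+6=16, value 67+42=109
- A+B+F: mass 4+10+8=22, value 12+67+16=95
Best: 121 sci.

121 sci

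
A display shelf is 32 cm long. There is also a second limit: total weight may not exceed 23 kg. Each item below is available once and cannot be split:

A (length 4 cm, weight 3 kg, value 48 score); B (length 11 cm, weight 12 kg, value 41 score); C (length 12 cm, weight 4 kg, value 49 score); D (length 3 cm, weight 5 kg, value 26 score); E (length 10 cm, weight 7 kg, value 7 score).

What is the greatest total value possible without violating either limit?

138 score

Feasible sets respecting both limits:
- A+B+C: length 27, weight 19, value 138
- A+C+D+E: length 29, weight 19, value 130
- A+C+D: length 19, weight 12, value 123
Best: 138 score.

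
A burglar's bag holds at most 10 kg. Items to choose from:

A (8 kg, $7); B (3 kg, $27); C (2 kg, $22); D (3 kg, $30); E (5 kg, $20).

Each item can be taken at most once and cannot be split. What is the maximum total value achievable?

$79

This is a 0/1 knapsack; check combinations near the capacity.
- B+C+D: weight 3+2+3=8, value 27+22+30=79
- C+D+E: weight 2+3+5=10, value 22+30+20=72
- B+C+E: weight 3+2+5=10, value 27+22+20=69
- B+D: weight 3+3=6, value 27+30=57
Best: $79.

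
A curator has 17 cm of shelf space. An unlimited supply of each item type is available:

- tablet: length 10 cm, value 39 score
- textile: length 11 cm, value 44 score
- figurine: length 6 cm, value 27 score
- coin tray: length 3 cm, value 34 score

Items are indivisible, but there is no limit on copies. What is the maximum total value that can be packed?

170 score

Best value-per-unit is coin tray at 34/3, and filling with it alone uses length 5×3=15. No mix of the others beats 5×34 = 170.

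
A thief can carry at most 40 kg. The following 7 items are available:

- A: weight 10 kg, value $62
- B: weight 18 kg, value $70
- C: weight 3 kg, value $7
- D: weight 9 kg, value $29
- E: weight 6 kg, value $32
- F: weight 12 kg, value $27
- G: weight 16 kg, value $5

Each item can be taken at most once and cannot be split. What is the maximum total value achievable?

$171

Check high-value combinations within 40 kg:
- A+B+C+E: weight 10+18+3+6=37, value 62+70+7+32=171
- A+B+C+D: weight 10+18+3+9=40, value 62+70+7+29=168
- A+B+E: weight 10+18+6=34, value 62+70+32=164
- A+B+D: weight 10+18+9=37, value 62+70+29=161
- A+B+F: weight 10+18+12=40, value 62+70+27=159
Best: $171.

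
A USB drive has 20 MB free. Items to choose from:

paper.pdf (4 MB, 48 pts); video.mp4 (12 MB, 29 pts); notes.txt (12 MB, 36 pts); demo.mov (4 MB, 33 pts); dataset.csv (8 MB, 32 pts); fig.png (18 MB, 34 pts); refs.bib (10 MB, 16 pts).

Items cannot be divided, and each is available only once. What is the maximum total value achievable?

Check high-value combinations within 20 MB:
- paper.pdf+notes.txt+demo.mov: size 4+12+4=20, value 48+36+33=117
- paper.pdf+demo.mov+dataset.csv: size 4+4+8=16, value 48+33+32=113
- paper.pdf+video.mp4+demo.mov: size 4+12+4=20, value 48+29+33=110
Best: 117 pts.

117 pts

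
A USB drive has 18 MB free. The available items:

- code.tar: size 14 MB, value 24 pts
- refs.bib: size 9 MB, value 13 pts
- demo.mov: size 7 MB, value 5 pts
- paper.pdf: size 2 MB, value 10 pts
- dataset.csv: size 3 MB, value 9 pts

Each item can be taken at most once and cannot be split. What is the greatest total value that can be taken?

34 pts

Check high-value combinations within 18 MB:
- code.tar+paper.pdf: size 14+2=16, value 24+10=34
- code.tar+dataset.csv: size 14+3=17, value 24+9=33
- refs.bib+paper.pdf+dataset.csv: size 9+2+3=14, value 13+10+9=32
- refs.bib+demo.mov+paper.pdf: size 9+7+2=18, value 13+5+10=28
Best: 34 pts.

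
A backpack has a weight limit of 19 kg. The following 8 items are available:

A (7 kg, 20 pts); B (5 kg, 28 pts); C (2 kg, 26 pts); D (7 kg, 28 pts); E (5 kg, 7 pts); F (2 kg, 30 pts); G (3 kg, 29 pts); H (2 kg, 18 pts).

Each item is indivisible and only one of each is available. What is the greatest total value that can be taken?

Check high-value combinations within 19 kg:
- B+C+D+F+G: weight 5+2+7+2+3=19, value 28+26+28+30+29=141
- B+C+E+F+G+H: weight 5+2+5+2+3+2=19, value 28+26+7+30+29+18=138
- A+B+C+F+G: weight 7+5+2+2+3=19, value 20+28+26+30+29=133
- B+D+F+G+H: weight 5+7+2+3+2=19, value 28+28+30+29+18=133
Best: 141 pts.

141 pts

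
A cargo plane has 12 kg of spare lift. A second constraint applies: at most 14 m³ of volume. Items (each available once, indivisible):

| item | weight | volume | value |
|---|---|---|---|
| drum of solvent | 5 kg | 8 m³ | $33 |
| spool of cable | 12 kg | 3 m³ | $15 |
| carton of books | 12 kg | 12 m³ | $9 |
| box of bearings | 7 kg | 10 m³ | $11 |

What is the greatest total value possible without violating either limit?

Feasible sets respecting both limits:
- drum of solvent: weight 5, volume 8, value 33
- spool of cable: weight 12, volume 3, value 15
- box of bearings: weight 7, volume 10, value 11
Best: $33.

$33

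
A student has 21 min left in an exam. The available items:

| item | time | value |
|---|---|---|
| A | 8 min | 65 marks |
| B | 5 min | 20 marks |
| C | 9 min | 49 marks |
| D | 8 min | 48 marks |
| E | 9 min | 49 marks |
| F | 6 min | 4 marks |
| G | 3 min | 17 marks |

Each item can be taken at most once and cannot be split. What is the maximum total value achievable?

Check high-value combinations within 21 min:
- A+B+D: time 8+5+8=21, value 65+20+48=133
- A+C+G: time 8+9+3=20, value 65+49+17=131
- A+E+G: time 8+9+3=20, value 65+49+17=131
Best: 133 marks.

133 marks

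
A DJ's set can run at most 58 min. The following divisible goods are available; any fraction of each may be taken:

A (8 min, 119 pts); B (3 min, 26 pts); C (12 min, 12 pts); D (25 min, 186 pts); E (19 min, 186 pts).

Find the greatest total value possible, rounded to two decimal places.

520.00

Take in order of value per unit:
- A (119/8 per unit): all 8 → value 119, running total 119.00
- E (186/19 per unit): all 19 → value 186, running total 305.00
- B (26/3 per unit): all 3 → value 26, running total 331.00
- D (186/25 per unit): all 25 → value 186, running total 517.00
- C (12/12 per unit): 3 of 12 → value 3×12/12 = 3.0000, running total 520.00
Total 520.00.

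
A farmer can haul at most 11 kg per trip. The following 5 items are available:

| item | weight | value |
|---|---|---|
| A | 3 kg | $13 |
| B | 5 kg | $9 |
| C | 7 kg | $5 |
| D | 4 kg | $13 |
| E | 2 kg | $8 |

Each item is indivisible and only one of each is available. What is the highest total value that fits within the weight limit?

Check high-value combinations within 11 kg:
- A+D+E: weight 3+4+2=9, value 13+13+8=34
- A+B+E: weight 3+5+2=10, value 13+9+8=30
- B+D+E: weight 5+4+2=11, value 9+13+8=30
- A+D: weight 3+4=7, value 13+13=26
- A+B: weight 3+5=8, value 13+9=22
Best: $34.

$34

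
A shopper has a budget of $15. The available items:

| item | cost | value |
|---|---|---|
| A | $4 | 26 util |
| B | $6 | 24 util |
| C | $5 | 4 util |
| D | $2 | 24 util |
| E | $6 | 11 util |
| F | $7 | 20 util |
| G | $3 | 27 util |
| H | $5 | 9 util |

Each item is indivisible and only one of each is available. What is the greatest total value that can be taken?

Check high-value combinations within $15:
- A+B+D+G: cost 4+6+2+3=15, value 26+24+24+27=101
- A+D+E+G: cost 4+2+6+3=15, value 26+24+11+27=88
- A+D+G+H: cost 4+2+3+5=14, value 26+24+27+9=86
Best: 101 util.

101 util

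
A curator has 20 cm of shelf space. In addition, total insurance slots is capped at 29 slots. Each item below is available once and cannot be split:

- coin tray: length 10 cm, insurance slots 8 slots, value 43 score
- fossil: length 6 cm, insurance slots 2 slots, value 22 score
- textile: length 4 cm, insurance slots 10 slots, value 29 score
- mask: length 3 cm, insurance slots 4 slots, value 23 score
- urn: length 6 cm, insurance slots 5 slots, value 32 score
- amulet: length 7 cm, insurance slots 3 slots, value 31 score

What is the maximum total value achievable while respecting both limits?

Feasible sets respecting both limits:
- textile+mask+urn+amulet: length 20, insurance slots 22, value 115
- fossil+textile+mask+urn: length 19, insurance slots 21, value 106
- fossil+textile+mask+amulet: length 20, insurance slots 19, value 105
- coin tray+textile+urn: length 20, insurance slots 23, value 104
Best: 115 score.

115 score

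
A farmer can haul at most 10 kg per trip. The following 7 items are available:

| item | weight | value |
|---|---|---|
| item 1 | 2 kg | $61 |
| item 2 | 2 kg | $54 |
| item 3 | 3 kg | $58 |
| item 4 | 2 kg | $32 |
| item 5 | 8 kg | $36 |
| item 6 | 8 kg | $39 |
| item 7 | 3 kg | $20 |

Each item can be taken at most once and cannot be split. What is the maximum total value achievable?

Check high-value combinations within 10 kg:
- item 1+item 2+item 3+item 4: weight 2+2+3+2=9, value 61+54+58+32=205
- item 1+item 2+item 3+item 7: weight 2+2+3+3=10, value 61+54+58+20=193
- item 1+item 2+item 3: weight 2+2+3=7, value 61+54+58=173
- item 1+item 3+item 4+item 7: weight 2+3+2+3=10, value 61+58+32+20=171
Best: $205.

$205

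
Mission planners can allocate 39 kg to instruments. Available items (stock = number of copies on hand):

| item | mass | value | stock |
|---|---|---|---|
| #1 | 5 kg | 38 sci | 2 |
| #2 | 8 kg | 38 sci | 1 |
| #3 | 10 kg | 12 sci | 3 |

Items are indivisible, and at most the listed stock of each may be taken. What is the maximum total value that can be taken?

138 sci

Top feasible selections:
- 2×#1 + 1×#2 + 2×#3: mass 38, value 138
- 2×#1 + 1×#2 + 1×#3: mass 28, value 126
Best: 138 sci.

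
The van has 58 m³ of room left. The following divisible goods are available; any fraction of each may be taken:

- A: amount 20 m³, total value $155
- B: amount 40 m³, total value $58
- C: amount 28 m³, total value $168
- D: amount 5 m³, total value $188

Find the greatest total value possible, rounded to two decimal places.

518.25

Take in order of value per unit:
- D (188/5 per unit): all 5 → value 188, running total 188.00
- A (155/20 per unit): all 20 → value 155, running total 343.00
- C (168/28 per unit): all 28 → value 168, running total 511.00
- B (58/40 per unit): 5 of 40 → value 5×58/40 = 7.2500, running total 518.25
Total 518.25.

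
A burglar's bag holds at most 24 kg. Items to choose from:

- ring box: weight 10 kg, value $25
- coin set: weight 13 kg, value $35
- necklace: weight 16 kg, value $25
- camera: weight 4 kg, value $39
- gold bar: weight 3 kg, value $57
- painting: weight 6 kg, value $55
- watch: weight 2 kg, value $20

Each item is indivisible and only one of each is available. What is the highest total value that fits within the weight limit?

Check high-value combinations within 24 kg:
- ring box+camera+gold bar+painting: weight 10+4+3+6=23, value 25+39+57+55=176
- camera+gold bar+painting+watch: weight 4+3+6+2=15, value 39+57+55+20=171
- coin set+gold bar+painting+watch: weight 13+3+6+2=24, value 35+57+55+20=167
- ring box+gold bar+painting+watch: weight 10+3+6+2=21, value 25+57+55+20=157
- camera+gold bar+painting: weight 4+3+6=13, value 39+57+55=151
Best: $176.

$176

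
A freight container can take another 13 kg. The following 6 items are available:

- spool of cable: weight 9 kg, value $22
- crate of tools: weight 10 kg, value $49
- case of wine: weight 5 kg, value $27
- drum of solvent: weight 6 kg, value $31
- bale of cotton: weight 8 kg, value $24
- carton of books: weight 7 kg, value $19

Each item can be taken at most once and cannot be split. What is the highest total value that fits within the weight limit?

This is a 0/1 knapsack; check combinations near the capacity.
- case of wine+drum of solvent: weight 5+6=11, value 27+31=58
- case of wine+bale of cotton: weight 5+8=13, value 27+24=51
- drum of solvent+carton of books: weight 6+7=13, value 31+19=50
Best: $58.

$58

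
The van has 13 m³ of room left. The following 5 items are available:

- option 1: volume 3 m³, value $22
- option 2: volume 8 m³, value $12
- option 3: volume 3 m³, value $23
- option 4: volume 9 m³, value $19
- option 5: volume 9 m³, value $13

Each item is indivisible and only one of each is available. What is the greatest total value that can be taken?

Check high-value combinations within 13 m³:
- option 1+option 3: volume 3+3=6, value 22+23=45
- option 3+option 4: volume 3+9=12, value 23+19=42
- option 1+option 4: volume 3+9=12, value 22+19=41
- option 3+option 5: volume 3+9=12, value 23+13=36
Best: $45.

$45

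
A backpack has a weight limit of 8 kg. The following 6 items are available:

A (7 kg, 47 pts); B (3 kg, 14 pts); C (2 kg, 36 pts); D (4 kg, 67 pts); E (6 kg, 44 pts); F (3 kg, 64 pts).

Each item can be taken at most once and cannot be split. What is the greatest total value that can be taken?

Check high-value combinations within 8 kg:
- D+F: weight 4+3=7, value 67+64=131
- B+C+F: weight 3+2+3=8, value 14+36+64=114
- C+D: weight 2+4=6, value 36+67=103
Best: 131 pts.

131 pts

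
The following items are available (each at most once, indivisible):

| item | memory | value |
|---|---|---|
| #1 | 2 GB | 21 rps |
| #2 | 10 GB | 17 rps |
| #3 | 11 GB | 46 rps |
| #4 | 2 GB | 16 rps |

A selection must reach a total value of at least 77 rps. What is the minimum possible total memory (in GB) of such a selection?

15

Subsets with value ≥ 77, sorted by total memory:
- #1+#3+#4: memory 15, value 83
- #1+#2+#3: memory 23, value 84
- #2+#3+#4: memory 23, value 79
- #1+#2+#3+#4: memory 25, value 100
Minimum memory: 15 GB.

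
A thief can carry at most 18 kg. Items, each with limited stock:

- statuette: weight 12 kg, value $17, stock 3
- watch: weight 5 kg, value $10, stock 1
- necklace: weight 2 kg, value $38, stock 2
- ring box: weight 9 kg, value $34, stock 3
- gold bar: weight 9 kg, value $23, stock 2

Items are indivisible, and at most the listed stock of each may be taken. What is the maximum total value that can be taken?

Best selections within weight 18 and stock limits:
- 1×watch + 2×necklace + 1×ring box: weight 18, value 120
- 2×necklace + 1×ring box: weight 13, value 110
- 1×watch + 2×necklace + 1×gold bar: weight 18, value 109
Best: $120.

$120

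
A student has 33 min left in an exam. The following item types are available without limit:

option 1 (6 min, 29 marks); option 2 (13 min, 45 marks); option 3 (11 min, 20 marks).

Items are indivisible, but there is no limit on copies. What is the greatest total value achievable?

Best value-per-unit is option 1 at 29/6, and filling with it alone uses time 5×6=30. No mix of the others beats 5×29 = 145.

145 marks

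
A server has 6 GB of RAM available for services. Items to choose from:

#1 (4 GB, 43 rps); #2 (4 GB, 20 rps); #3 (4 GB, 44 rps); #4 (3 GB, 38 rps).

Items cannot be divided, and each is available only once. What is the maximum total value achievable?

This is a 0/1 knapsack; check combinations near the capacity.
- #3: memory 4, value 44
- #1: memory 4, value 43
- #4: memory 3, value 38
- #2: memory 4, value 20
Best: 44 rps.

44 rps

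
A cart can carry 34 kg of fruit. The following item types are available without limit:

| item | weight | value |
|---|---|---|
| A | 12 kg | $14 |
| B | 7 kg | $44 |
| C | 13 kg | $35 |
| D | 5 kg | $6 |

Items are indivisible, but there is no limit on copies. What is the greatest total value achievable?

$182

Best value-per-unit is B at 44/7; filling with it alone gives 4×44 = 176.
Optimal mix: 4×B + 1×D → weight 33, value 182.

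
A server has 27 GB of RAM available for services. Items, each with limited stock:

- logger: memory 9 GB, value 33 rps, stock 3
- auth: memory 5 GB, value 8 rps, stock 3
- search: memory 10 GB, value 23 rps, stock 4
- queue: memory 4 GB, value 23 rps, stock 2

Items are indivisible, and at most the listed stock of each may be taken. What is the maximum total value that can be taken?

Top feasible selections:
- 2×logger + 2×queue: memory 26, value 112
- 1×logger + 1×search + 2×queue: memory 27, value 102
- 3×logger: memory 27, value 99
- 2×logger + 1×auth + 1×queue: memory 27, value 97
Best: 112 rps.

112 rps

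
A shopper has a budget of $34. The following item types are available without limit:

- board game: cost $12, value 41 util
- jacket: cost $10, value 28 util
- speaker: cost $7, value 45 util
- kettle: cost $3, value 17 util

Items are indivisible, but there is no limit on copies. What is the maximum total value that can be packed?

Best value-per-unit is speaker at 45/7; filling with it alone gives 4×45 = 180.
Optimal mix: 4×speaker + 2×kettle → cost 34, value 214.

214 util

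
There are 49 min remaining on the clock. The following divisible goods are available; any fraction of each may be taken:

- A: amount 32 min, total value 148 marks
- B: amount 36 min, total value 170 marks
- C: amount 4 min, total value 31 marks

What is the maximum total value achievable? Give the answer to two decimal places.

242.63

Take in order of value per unit:
- C (31/4 per unit): all 4 → value 31, running total 31.00
- B (170/36 per unit): all 36 → value 170, running total 201.00
- A (148/32 per unit): 9 of 32 → value 9×148/32 = 41.6250, running total 242.63
Total 242.63.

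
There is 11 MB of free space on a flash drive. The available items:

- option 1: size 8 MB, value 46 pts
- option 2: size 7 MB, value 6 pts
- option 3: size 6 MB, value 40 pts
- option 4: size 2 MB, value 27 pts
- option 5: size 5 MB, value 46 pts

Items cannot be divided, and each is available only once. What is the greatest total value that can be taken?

86 pts

Check high-value combinations within 11 MB:
- option 3+option 5: size 6+5=11, value 40+46=86
- option 4+option 5: size 2+5=7, value 27+46=73
- option 1+option 4: size 8+2=10, value 46+27=73
- option 3+option 4: size 6+2=8, value 40+27=67
- option 5: size 5, value 46
Best: 86 pts.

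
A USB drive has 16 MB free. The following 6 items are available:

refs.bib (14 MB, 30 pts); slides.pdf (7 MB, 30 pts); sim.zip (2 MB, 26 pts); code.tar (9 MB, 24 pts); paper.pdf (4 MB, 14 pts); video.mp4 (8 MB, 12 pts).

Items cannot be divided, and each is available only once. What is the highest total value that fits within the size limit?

Check high-value combinations within 16 MB:
- slides.pdf+sim.zip+paper.pdf: size 7+2+4=13, value 30+26+14=70
- sim.zip+code.tar+paper.pdf: size 2+9+4=15, value 26+24+14=64
- slides.pdf+sim.zip: size 7+2=9, value 30+26=56
Best: 70 pts.

70 pts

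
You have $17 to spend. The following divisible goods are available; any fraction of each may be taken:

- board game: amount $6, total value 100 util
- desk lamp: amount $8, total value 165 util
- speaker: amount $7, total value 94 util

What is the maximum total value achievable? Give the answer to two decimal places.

Take in order of value per unit:
- desk lamp (165/8 per unit): all 8 → value 165, running total 165.00
- board game (100/6 per unit): all 6 → value 100, running total 265.00
- speaker (94/7 per unit): 3 of 7 → value 3×94/7 = 40.2857, running total 305.29
Total 305.29.

305.29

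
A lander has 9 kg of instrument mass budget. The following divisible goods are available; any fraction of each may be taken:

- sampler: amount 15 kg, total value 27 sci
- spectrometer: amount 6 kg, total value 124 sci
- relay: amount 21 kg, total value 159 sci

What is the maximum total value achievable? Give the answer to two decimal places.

146.71

Take in order of value per unit:
- spectrometer (124/6 per unit): all 6 → value 124, running total 124.00
- relay (159/21 per unit): 3 of 21 → value 3×159/21 = 22.7143, running total 146.71
Total 146.71.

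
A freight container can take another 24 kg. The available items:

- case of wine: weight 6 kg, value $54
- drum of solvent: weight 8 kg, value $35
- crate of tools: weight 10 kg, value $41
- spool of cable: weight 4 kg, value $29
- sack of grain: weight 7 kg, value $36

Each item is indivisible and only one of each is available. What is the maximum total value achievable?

$131

Check high-value combinations within 24 kg:
- case of wine+crate of tools+sack of grain: weight 6+10+7=23, value 54+41+36=131
- case of wine+drum of solvent+crate of tools: weight 6+8+10=24, value 54+35+41=130
- case of wine+drum of solvent+sack of grain: weight 6+8+7=21, value 54+35+36=125
- case of wine+crate of tools+spool of cable: weight 6+10+4=20, value 54+41+29=124
- case of wine+spool of cable+sack of grain: weight 6+4+7=17, value 54+29+36=119
Best: $131.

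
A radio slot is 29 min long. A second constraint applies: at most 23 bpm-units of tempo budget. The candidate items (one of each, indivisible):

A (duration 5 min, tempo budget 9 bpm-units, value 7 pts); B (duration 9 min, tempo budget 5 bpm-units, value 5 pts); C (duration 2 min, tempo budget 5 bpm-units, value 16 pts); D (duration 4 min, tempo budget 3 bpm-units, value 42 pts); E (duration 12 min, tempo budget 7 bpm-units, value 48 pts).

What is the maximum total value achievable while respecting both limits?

Feasible sets respecting both limits:
- B+C+D+E: duration 27, tempo budget 20, value 111
- C+D+E: duration 18, tempo budget 15, value 106
- A+D+E: duration 21, tempo budget 19, value 97
Best: 111 pts.

111 pts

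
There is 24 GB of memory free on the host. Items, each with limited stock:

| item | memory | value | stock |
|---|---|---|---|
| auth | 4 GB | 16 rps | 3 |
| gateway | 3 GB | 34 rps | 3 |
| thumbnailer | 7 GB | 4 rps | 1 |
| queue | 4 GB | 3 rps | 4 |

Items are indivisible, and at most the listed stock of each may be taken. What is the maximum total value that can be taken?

Best selections within memory 24 and stock limits:
- 3×auth + 3×gateway: memory 21, value 150
- 2×auth + 3×gateway + 1×thumbnailer: memory 24, value 138
- 2×auth + 3×gateway + 1×queue: memory 21, value 137
Best: 150 rps.

150 rps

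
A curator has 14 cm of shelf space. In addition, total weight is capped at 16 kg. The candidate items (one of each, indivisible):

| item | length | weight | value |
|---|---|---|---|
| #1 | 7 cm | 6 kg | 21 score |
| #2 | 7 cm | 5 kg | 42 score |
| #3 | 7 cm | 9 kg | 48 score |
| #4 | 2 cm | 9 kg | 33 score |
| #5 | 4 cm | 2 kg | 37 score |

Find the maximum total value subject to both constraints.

Feasible sets respecting both limits:
- #2+#4+#5: length 13, weight 16, value 112
- #2+#3: length 14, weight 14, value 90
- #3+#5: length 11, weight 11, value 85
- #2+#5: length 11, weight 7, value 79
Best: 112 score.

112 score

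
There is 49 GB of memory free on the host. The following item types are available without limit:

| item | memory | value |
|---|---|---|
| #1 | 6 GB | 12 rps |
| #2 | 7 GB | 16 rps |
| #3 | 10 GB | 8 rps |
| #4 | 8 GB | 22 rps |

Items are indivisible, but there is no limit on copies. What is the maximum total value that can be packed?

132 rps

Best value-per-unit is #4 at 22/8, and filling with it alone uses memory 6×8=48. No mix of the others beats 6×22 = 132.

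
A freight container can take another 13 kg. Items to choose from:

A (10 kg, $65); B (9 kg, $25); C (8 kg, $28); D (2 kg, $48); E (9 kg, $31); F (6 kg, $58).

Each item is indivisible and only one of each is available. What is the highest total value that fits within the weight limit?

This is a 0/1 knapsack; check combinations near the capacity.
- A+D: weight 10+2=12, value 65+48=113
- D+F: weight 2+6=8, value 48+58=106
- D+E: weight 2+9=11, value 48+31=79
- C+D: weight 8+2=10, value 28+48=76
- B+D: weight 9+2=11, value 25+48=73
Best: $113.

$113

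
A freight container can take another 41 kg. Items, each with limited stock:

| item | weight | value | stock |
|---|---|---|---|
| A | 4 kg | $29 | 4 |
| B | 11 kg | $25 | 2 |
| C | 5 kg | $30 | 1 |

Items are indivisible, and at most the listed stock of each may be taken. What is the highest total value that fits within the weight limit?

Best selections within weight 41 and stock limits:
- 4×A + 1×B + 1×C: weight 32, value 171
- 3×A + 2×B + 1×C: weight 39, value 167
- 4×A + 2×B: weight 38, value 166
- 4×A + 1×C: weight 21, value 146
Best: $171.

$171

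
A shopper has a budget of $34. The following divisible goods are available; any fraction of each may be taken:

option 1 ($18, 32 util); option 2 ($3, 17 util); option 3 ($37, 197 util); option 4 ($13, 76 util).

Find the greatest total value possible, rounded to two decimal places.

188.84

Take in order of value per unit:
- option 4 (76/13 per unit): all 13 → value 76, running total 76.00
- option 2 (17/3 per unit): all 3 → value 17, running total 93.00
- option 3 (197/37 per unit): 18 of 37 → value 18×197/37 = 95.8378, running total 188.84
Total 188.84.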